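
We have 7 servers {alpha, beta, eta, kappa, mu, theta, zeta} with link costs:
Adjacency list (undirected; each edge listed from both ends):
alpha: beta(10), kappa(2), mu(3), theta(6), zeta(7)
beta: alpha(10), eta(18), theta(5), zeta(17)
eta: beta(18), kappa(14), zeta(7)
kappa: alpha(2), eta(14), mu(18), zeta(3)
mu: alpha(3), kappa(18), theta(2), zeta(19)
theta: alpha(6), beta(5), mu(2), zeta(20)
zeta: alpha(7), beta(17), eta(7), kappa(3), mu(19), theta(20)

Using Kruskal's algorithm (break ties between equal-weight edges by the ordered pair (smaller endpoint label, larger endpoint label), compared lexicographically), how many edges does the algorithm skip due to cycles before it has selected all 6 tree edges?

2

Kruskal's algorithm — process edges by increasing weight (ties by edge label):
alpha kappa (2): add. Components now {beta} {theta} {alpha,kappa} {zeta} {eta} {mu}
mu theta (2): add. Components now {beta} {mu,theta} {alpha,kappa} {zeta} {eta}
alpha mu (3): add. Components now {beta} {alpha,kappa,mu,theta} {zeta} {eta}
kappa zeta (3): add. Components now {beta} {alpha,kappa,mu,theta,zeta} {eta}
beta theta (5): add. Components now {alpha,beta,kappa,mu,theta,zeta} {eta}
alpha theta (6): skip — theta and alpha already connected.
alpha zeta (7): skip — zeta and alpha already connected.
eta zeta (7): add. Components now {alpha,beta,eta,kappa,mu,theta,zeta}
Edges rejected before the tree was complete: 2.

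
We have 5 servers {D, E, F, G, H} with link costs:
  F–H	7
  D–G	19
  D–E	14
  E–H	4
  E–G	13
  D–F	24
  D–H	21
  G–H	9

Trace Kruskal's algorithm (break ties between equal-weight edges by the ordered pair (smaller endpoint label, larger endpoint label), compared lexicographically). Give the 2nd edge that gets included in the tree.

Kruskal: consider edges lightest-first.
E–H (4): add — endpoints in different components.
F–H (7): add — endpoints in different components.
G–H (9): add — endpoints in different components.
E–G (13): skip — E and G already connected.
D–E (14): add — endpoints in different components.
The 2nd edge added is F–H.

F-H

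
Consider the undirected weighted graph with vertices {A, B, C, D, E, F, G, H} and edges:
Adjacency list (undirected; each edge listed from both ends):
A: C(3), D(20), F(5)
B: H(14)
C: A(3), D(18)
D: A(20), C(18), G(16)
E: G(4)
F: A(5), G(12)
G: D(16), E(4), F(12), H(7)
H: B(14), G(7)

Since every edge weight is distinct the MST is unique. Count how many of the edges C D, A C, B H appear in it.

2

Sort edges by weight, then run Kruskal:
A C (3): add — endpoints in different components.
E G (4): add — endpoints in different components.
A F (5): add — endpoints in different components.
G H (7): add — endpoints in different components.
F G (12): add — endpoints in different components.
B H (14): add — endpoints in different components.
D G (16): add — endpoints in different components.
MST edge set: {A C, E G, A F, G H, F G, B H, D G}.
Of the listed edges, {A C, B H} are in the MST → 2.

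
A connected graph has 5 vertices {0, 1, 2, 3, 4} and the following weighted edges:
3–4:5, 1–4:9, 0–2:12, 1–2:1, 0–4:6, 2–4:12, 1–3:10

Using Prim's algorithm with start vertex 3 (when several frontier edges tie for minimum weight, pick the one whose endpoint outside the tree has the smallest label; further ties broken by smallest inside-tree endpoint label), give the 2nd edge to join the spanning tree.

0-4

Prim's algorithm from 3:
Step 1: frontier [3–4 5, 1–3 10] → take 3–4 (5); add 4.
Step 2: frontier [1–3 10, 0–4 6, 1–4 9, 2–4 12] → take 0–4 (6); add 0.
Step 3: frontier [0–2 12, 1–3 10, 1–4 9, 2–4 12] → take 1–4 (9); add 1.
Step 4: frontier [0–2 12, 1–2 1, 2–4 12] → take 1–2 (1); add 2.
The 2nd edge added is 0–4.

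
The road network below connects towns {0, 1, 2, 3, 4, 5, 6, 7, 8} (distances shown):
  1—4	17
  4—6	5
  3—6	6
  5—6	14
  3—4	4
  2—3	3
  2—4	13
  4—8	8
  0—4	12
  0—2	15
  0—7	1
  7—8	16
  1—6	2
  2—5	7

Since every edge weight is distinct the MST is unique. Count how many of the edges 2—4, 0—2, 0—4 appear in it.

1

Kruskal: consider edges lightest-first.
0—7 (1): add — endpoints in different components.
1—6 (2): add — endpoints in different components.
2—3 (3): add — endpoints in different components.
3—4 (4): add — endpoints in different components.
4—6 (5): add — endpoints in different components.
3—6 (6): skip — 3 and 6 already connected.
2—5 (7): add — endpoints in different components.
4—8 (8): add — endpoints in different components.
0—4 (12): add — endpoints in different components.
MST edge set: {0—7, 1—6, 2—3, 3—4, 4—6, 2—5, 4—8, 0—4}.
Of the listed edges, {0—4} are in the MST → 1.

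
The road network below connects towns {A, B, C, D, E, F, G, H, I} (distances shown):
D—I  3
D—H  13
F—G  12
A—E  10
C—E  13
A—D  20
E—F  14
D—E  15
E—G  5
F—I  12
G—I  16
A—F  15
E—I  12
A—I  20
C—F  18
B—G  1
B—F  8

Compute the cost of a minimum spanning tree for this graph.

Prim's algorithm from I:
Step 1: cheapest edge leaving the tree is D—I (3); add D.
Step 2: cheapest edge leaving the tree is E—I (12); add E.
Step 3: cheapest edge leaving the tree is E—G (5); add G.
Step 4: cheapest edge leaving the tree is B—G (1); add B.
Step 5: cheapest edge leaving the tree is B—F (8); add F.
Step 6: cheapest edge leaving the tree is A—E (10); add A.
Step 7: cheapest edge leaving the tree is C—E (13); add C.
Step 8: cheapest edge leaving the tree is D—H (13); add H.
MST edges: D—I, E—I, E—G, B—G, B—F, A—E, C—E, D—H; total weight 3+12+5+1+8+10+13+13 = 65.

65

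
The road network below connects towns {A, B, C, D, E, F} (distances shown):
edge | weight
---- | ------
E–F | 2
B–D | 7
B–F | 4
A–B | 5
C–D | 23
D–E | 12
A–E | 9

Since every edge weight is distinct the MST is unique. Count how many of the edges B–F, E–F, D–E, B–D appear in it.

3

Kruskal: consider edges lightest-first.
E–F (2): add. Components now {A} {B} {C} {D} {E,F}
B–F (4): add. Components now {A} {B,E,F} {C} {D}
A–B (5): add. Components now {A,B,E,F} {C} {D}
B–D (7): add. Components now {A,B,D,E,F} {C}
A–E (9): skip — A and E already connected.
D–E (12): skip — D and E already connected.
C–D (23): add. Components now {A,B,C,D,E,F}
MST edge set: {E–F, B–F, A–B, B–D, C–D}.
Of the listed edges, {B–F, E–F, B–D} are in the MST → 3.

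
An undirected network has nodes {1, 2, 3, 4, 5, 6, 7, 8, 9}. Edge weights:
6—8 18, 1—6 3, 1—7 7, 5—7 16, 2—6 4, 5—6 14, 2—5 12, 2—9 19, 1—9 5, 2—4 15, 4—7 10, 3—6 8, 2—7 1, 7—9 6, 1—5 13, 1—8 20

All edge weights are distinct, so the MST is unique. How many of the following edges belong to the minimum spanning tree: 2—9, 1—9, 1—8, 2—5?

2

Kruskal: consider edges lightest-first.
2—7 (1): add — endpoints in different components.
1—6 (3): add — endpoints in different components.
2—6 (4): add — endpoints in different components.
1—9 (5): add — endpoints in different components.
7—9 (6): skip — 7 and 9 already connected.
1—7 (7): skip — 1 and 7 already connected.
3—6 (8): add — endpoints in different components.
4—7 (10): add — endpoints in different components.
2—5 (12): add — endpoints in different components.
1—5 (13): skip — 1 and 5 already connected.
5—6 (14): skip — 5 and 6 already connected.
2—4 (15): skip — 2 and 4 already connected.
5—7 (16): skip — 5 and 7 already connected.
6—8 (18): add — endpoints in different components.
MST edge set: {2—7, 1—6, 2—6, 1—9, 3—6, 4—7, 2—5, 6—8}.
Of the listed edges, {1—9, 2—5} are in the MST → 2.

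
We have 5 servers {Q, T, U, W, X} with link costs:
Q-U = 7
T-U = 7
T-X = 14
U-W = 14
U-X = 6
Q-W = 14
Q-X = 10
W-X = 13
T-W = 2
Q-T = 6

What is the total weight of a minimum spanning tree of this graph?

Prim's algorithm from U:
Step 1: cheapest edge leaving the tree is U-X (6); add X.
Step 2: cheapest edge leaving the tree is Q-U (7); add Q.
Step 3: cheapest edge leaving the tree is Q-T (6); add T.
Step 4: cheapest edge leaving the tree is T-W (2); add W.
MST edges: U-X, Q-U, Q-T, T-W; total weight 6+7+6+2 = 21.

21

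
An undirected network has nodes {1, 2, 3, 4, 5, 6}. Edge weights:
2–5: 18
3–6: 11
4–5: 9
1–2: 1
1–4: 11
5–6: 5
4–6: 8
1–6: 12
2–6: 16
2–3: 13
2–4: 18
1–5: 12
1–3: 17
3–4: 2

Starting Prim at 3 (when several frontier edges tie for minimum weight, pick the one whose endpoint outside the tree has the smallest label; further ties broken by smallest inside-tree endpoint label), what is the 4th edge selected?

Prim's algorithm from 3:
Step 1: frontier [3–4 2, 3–6 11, 2–3 13, 1–3 17] → take 3–4 (2); add 4.
Step 2: frontier [3–6 11, 2–3 13, 1–3 17, 4–6 8, 4–5 9, 1–4 11, 2–4 18] → take 4–6 (8); add 6.
Step 3: frontier [2–3 13, 1–3 17, 4–5 9, 1–4 11, 2–4 18, 5–6 5, 1–6 12, 2–6 16] → take 5–6 (5); add 5.
Step 4: frontier [2–3 13, 1–3 17, 1–4 11, 2–4 18, 1–5 12, 2–5 18, 1–6 12, 2–6 16] → take 1–4 (11); add 1.
Step 5: frontier [1–2 1, 2–3 13, 2–4 18, 2–5 18, 2–6 16] → take 1–2 (1); add 2.
The 4th edge added is 1–4.

1-4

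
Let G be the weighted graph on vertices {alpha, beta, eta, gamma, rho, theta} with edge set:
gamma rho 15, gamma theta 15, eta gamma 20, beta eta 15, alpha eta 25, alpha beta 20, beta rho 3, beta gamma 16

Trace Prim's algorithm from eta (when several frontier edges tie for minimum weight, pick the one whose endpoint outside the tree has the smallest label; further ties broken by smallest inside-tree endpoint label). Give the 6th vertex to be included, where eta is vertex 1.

alpha

Grow the tree from eta using Prim:
Step 1: frontier [beta eta 15, eta gamma 20, alpha eta 25] → take beta eta (15); add beta.
Step 2: frontier [beta rho 3, beta gamma 16, alpha beta 20, eta gamma 20, alpha eta 25] → take beta rho (3); add rho.
Step 3: frontier [beta gamma 16, alpha beta 20, eta gamma 20, alpha eta 25, gamma rho 15] → take gamma rho (15); add gamma.
Step 4: frontier [alpha beta 20, alpha eta 25, gamma theta 15] → take gamma theta (15); add theta.
Step 5: frontier [alpha beta 20, alpha eta 25] → take alpha beta (20); add alpha.
Vertex order: eta, beta, rho, gamma, theta, alpha. The 6th vertex is alpha.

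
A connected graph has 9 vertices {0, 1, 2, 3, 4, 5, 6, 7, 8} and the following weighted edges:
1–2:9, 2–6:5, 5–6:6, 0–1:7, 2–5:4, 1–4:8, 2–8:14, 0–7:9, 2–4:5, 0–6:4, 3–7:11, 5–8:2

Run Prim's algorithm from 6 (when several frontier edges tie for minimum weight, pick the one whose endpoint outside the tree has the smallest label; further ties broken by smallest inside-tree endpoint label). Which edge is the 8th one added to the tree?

3-7

Grow the tree from 6 using Prim:
Step 1: frontier [0–6 4, 2–6 5, 5–6 6] → take 0–6 (4); add 0.
Step 2: frontier [0–1 7, 0–7 9, 2–6 5, 5–6 6] → take 2–6 (5); add 2.
Step 3: frontier [0–1 7, 0–7 9, 2–5 4, 2–4 5, 1–2 9, 2–8 14, 5–6 6] → take 2–5 (4); add 5.
Step 4: frontier [0–1 7, 0–7 9, 2–4 5, 1–2 9, 2–8 14, 5–8 2] → take 5–8 (2); add 8.
Step 5: frontier [0–1 7, 0–7 9, 2–4 5, 1–2 9] → take 2–4 (5); add 4.
Step 6: frontier [0–1 7, 0–7 9, 1–2 9, 1–4 8] → take 0–1 (7); add 1.
Step 7: frontier [0–7 9] → take 0–7 (9); add 7.
Step 8: frontier [3–7 11] → take 3–7 (11); add 3.
The 8th edge added is 3–7.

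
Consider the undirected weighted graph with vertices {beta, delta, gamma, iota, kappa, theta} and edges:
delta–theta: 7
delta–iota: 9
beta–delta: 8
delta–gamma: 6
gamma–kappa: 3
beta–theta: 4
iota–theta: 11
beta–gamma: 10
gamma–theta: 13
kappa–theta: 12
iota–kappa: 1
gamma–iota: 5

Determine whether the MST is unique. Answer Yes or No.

Yes

Sort edges by weight, then run Kruskal:
iota–kappa (1): add. Components now {theta} {iota,kappa} {gamma} {beta} {delta}
gamma–kappa (3): add. Components now {theta} {gamma,iota,kappa} {beta} {delta}
beta–theta (4): add. Components now {beta,theta} {gamma,iota,kappa} {delta}
gamma–iota (5): skip — iota and gamma already connected.
delta–gamma (6): add. Components now {beta,theta} {delta,gamma,iota,kappa}
delta–theta (7): add. Components now {beta,delta,gamma,iota,kappa,theta}
Every non-tree edge has weight strictly greater than the heaviest edge on the tree path between its endpoints, so the MST is unique.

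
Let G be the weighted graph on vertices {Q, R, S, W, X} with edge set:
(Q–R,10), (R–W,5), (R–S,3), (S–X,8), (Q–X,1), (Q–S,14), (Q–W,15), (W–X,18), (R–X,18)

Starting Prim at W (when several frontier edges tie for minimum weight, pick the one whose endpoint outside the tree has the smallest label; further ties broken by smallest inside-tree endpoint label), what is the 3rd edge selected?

S-X

Grow the tree from W using Prim:
Step 1: cheapest edge leaving the tree is R–W (5); add R.
Step 2: cheapest edge leaving the tree is R–S (3); add S.
Step 3: cheapest edge leaving the tree is S–X (8); add X.
Step 4: cheapest edge leaving the tree is Q–X (1); add Q.
The 3rd edge added is S–X.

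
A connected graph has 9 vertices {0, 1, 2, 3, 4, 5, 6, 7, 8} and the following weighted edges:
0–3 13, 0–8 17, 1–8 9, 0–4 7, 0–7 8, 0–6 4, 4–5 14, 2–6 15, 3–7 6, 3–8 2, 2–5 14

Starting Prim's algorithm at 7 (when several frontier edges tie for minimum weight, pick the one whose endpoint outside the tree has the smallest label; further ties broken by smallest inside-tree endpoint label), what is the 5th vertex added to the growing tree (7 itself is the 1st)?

Prim, starting at 7.
Step 1: cheapest edge leaving the tree is 3–7 (6); add 3.
Step 2: cheapest edge leaving the tree is 3–8 (2); add 8.
Step 3: cheapest edge leaving the tree is 0–7 (8); add 0.
Step 4: cheapest edge leaving the tree is 0–6 (4); add 6.
Step 5: cheapest edge leaving the tree is 0–4 (7); add 4.
Step 6: cheapest edge leaving the tree is 1–8 (9); add 1.
Step 7: cheapest edge leaving the tree is 4–5 (14); add 5.
Step 8: cheapest edge leaving the tree is 2–5 (14); add 2.
Vertex order: 7, 3, 8, 0, 6, 4, 1, 5, 2. The 5th vertex is 6.

6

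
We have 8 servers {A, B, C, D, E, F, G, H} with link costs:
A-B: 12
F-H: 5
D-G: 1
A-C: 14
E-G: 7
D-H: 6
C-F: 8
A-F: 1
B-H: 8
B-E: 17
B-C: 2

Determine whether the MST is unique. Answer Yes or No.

Kruskal's algorithm — process edges by increasing weight (ties by edge label):
A-F (1): add — endpoints in different components.
D-G (1): add — endpoints in different components.
B-C (2): add — endpoints in different components.
F-H (5): add — endpoints in different components.
D-H (6): add — endpoints in different components.
E-G (7): add — endpoints in different components.
B-H (8): add — endpoints in different components.
Non-tree edge C-F has weight 8, equal to the heaviest edge on its tree cycle — swapping gives another MST of the same weight. Not unique.

No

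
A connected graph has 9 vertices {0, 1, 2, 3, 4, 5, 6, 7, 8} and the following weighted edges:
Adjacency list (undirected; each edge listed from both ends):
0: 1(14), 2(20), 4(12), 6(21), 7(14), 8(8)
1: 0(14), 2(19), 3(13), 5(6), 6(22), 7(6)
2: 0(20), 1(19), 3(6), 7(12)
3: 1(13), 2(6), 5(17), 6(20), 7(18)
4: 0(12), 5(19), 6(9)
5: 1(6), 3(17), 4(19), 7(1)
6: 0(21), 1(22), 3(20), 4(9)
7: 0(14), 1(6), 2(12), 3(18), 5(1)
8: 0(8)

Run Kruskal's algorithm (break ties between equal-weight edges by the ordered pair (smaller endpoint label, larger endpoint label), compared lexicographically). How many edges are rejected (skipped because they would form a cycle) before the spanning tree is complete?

2

Kruskal's algorithm — process edges by increasing weight (ties by edge label):
5 7 (1): add — endpoints in different components.
1 5 (6): add — endpoints in different components.
1 7 (6): skip — 1 and 7 already connected.
2 3 (6): add — endpoints in different components.
0 8 (8): add — endpoints in different components.
4 6 (9): add — endpoints in different components.
0 4 (12): add — endpoints in different components.
2 7 (12): add — endpoints in different components.
1 3 (13): skip — 1 and 3 already connected.
0 1 (14): add — endpoints in different components.
Edges rejected before the tree was complete: 2.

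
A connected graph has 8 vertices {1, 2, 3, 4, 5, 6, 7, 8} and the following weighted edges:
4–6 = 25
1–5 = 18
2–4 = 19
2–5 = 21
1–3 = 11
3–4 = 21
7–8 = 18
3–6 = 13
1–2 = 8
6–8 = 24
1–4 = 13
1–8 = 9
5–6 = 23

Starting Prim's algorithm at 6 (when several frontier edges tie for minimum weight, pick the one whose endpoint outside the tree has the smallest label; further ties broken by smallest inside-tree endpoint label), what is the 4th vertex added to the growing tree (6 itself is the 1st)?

2

Prim's algorithm from 6:
Step 1: cheapest edge leaving the tree is 3–6 (13); add 3.
Step 2: cheapest edge leaving the tree is 1–3 (11); add 1.
Step 3: cheapest edge leaving the tree is 1–2 (8); add 2.
Step 4: cheapest edge leaving the tree is 1–8 (9); add 8.
Step 5: cheapest edge leaving the tree is 1–4 (13); add 4.
Step 6: cheapest edge leaving the tree is 1–5 (18); add 5.
Step 7: cheapest edge leaving the tree is 7–8 (18); add 7.
Vertex order: 6, 3, 1, 2, 8, 4, 5, 7. The 4th vertex is 2.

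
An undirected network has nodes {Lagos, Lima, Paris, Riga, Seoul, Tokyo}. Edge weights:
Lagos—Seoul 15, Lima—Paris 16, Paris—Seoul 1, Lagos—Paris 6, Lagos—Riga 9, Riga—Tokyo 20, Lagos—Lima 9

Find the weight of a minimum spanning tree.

Kruskal's algorithm — process edges by increasing weight (ties by edge label):
Paris—Seoul (1): add — endpoints in different components.
Lagos—Paris (6): add — endpoints in different components.
Lagos—Lima (9): add — endpoints in different components.
Lagos—Riga (9): add — endpoints in different components.
Lagos—Seoul (15): skip — Lagos and Seoul already connected.
Lima—Paris (16): skip — Lima and Paris already connected.
Riga—Tokyo (20): add — endpoints in different components.
MST edges: Paris—Seoul, Lagos—Paris, Lagos—Lima, Lagos—Riga, Riga—Tokyo; total weight 1+6+9+9+20 = 45.

45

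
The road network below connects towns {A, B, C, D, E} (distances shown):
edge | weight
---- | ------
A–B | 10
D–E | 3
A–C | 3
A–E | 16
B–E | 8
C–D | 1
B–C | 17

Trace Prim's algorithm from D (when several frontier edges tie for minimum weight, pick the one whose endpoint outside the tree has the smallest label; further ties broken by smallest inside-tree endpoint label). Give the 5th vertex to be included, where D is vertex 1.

Grow the tree from D using Prim:
Step 1: cheapest edge leaving the tree is C–D (1); add C.
Step 2: cheapest edge leaving the tree is A–C (3); add A.
Step 3: cheapest edge leaving the tree is D–E (3); add E.
Step 4: cheapest edge leaving the tree is B–E (8); add B.
Vertex order: D, C, A, E, B. The 5th vertex is B.

B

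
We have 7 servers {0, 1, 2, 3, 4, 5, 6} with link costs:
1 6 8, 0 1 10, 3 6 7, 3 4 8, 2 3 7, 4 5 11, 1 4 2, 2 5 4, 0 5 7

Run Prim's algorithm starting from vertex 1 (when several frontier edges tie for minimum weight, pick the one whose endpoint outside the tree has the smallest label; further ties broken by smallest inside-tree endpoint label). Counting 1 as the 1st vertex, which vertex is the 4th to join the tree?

2

Grow the tree from 1 using Prim:
Step 1: frontier [1 4 2, 1 6 8, 0 1 10] → take 1 4 (2); add 4.
Step 2: frontier [1 6 8, 0 1 10, 3 4 8, 4 5 11] → take 3 4 (8); add 3.
Step 3: frontier [1 6 8, 0 1 10, 2 3 7, 3 6 7, 4 5 11] → take 2 3 (7); add 2.
Step 4: frontier [1 6 8, 0 1 10, 2 5 4, 3 6 7, 4 5 11] → take 2 5 (4); add 5.
Step 5: frontier [1 6 8, 0 1 10, 3 6 7, 0 5 7] → take 0 5 (7); add 0.
Step 6: frontier [1 6 8, 3 6 7] → take 3 6 (7); add 6.
Vertex order: 1, 4, 3, 2, 5, 0, 6. The 4th vertex is 2.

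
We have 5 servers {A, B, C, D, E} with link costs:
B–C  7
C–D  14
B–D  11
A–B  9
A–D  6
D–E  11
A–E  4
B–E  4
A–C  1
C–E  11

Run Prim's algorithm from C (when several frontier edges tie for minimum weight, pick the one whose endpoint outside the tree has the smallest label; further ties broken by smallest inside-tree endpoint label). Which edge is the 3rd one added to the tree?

Grow the tree from C using Prim:
Step 1: frontier [A–C 1, B–C 7, C–E 11, C–D 14] → take A–C (1); add A.
Step 2: frontier [A–E 4, A–D 6, A–B 9, B–C 7, C–E 11, C–D 14] → take A–E (4); add E.
Step 3: frontier [A–D 6, A–B 9, B–C 7, C–D 14, B–E 4, D–E 11] → take B–E (4); add B.
Step 4: frontier [A–D 6, B–D 11, C–D 14, D–E 11] → take A–D (6); add D.
The 3rd edge added is B–E.

B-E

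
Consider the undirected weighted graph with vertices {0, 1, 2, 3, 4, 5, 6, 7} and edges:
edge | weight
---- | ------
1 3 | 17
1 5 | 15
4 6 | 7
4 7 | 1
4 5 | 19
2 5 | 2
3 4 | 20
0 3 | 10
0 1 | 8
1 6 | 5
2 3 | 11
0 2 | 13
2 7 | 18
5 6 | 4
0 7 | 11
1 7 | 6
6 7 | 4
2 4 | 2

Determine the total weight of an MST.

32

Sort edges by weight, then run Kruskal:
4 7 (1): add — endpoints in different components.
2 4 (2): add — endpoints in different components.
2 5 (2): add — endpoints in different components.
5 6 (4): add — endpoints in different components.
6 7 (4): skip — 6 and 7 already connected.
1 6 (5): add — endpoints in different components.
1 7 (6): skip — 1 and 7 already connected.
4 6 (7): skip — 4 and 6 already connected.
0 1 (8): add — endpoints in different components.
0 3 (10): add — endpoints in different components.
MST edges: 4 7, 2 4, 2 5, 5 6, 1 6, 0 1, 0 3; total weight 1+2+2+4+5+8+10 = 32.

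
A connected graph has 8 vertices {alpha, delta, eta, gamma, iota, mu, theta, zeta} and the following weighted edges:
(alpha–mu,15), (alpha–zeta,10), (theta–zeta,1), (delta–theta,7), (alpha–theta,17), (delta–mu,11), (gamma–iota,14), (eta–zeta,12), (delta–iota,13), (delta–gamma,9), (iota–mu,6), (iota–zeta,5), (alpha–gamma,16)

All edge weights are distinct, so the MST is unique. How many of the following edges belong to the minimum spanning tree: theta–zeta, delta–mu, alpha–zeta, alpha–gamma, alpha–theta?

2

Kruskal's algorithm — process edges by increasing weight (ties by edge label):
theta–zeta (1): add — endpoints in different components.
iota–zeta (5): add — endpoints in different components.
iota–mu (6): add — endpoints in different components.
delta–theta (7): add — endpoints in different components.
delta–gamma (9): add — endpoints in different components.
alpha–zeta (10): add — endpoints in different components.
delta–mu (11): skip — mu and delta already connected.
eta–zeta (12): add — endpoints in different components.
MST edge set: {theta–zeta, iota–zeta, iota–mu, delta–theta, delta–gamma, alpha–zeta, eta–zeta}.
Of the listed edges, {theta–zeta, alpha–zeta} are in the MST → 2.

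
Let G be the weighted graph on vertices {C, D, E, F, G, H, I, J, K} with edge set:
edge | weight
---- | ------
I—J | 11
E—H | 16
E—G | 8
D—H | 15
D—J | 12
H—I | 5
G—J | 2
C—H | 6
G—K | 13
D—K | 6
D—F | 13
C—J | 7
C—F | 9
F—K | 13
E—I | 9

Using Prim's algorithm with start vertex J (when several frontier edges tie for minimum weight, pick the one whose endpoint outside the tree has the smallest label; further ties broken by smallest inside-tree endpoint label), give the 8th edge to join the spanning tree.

D-K

Prim, starting at J.
Step 1: cheapest edge leaving the tree is G—J (2); add G.
Step 2: cheapest edge leaving the tree is C—J (7); add C.
Step 3: cheapest edge leaving the tree is C—H (6); add H.
Step 4: cheapest edge leaving the tree is H—I (5); add I.
Step 5: cheapest edge leaving the tree is E—G (8); add E.
Step 6: cheapest edge leaving the tree is C—F (9); add F.
Step 7: cheapest edge leaving the tree is D—J (12); add D.
Step 8: cheapest edge leaving the tree is D—K (6); add K.
The 8th edge added is D—K.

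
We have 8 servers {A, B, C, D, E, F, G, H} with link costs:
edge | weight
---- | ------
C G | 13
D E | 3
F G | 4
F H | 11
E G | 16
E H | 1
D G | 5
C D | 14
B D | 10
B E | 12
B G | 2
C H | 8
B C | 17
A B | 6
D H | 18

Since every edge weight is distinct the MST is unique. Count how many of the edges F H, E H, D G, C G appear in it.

2

Kruskal: consider edges lightest-first.
E H (1): add — endpoints in different components.
B G (2): add — endpoints in different components.
D E (3): add — endpoints in different components.
F G (4): add — endpoints in different components.
D G (5): add — endpoints in different components.
A B (6): add — endpoints in different components.
C H (8): add — endpoints in different components.
MST edge set: {E H, B G, D E, F G, D G, A B, C H}.
Of the listed edges, {E H, D G} are in the MST → 2.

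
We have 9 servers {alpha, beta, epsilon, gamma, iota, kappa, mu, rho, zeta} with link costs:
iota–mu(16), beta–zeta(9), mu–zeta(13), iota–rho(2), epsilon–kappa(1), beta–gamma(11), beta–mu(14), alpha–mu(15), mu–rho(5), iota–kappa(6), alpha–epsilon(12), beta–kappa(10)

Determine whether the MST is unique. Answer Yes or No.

Kruskal: consider edges lightest-first.
epsilon–kappa (1): add — endpoints in different components.
iota–rho (2): add — endpoints in different components.
mu–rho (5): add — endpoints in different components.
iota–kappa (6): add — endpoints in different components.
beta–zeta (9): add — endpoints in different components.
beta–kappa (10): add — endpoints in different components.
beta–gamma (11): add — endpoints in different components.
alpha–epsilon (12): add — endpoints in different components.
Every non-tree edge has weight strictly greater than the heaviest edge on the tree path between its endpoints, so the MST is unique.

Yes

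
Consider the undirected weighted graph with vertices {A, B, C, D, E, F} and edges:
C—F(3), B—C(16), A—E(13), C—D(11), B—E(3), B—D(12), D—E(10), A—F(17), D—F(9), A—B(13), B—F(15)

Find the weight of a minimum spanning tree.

38

Sort edges by weight, then run Kruskal:
B—E (3): add — endpoints in different components.
C—F (3): add — endpoints in different components.
D—F (9): add — endpoints in different components.
D—E (10): add — endpoints in different components.
C—D (11): skip — C and D already connected.
B—D (12): skip — B and D already connected.
A—B (13): add — endpoints in different components.
MST edges: B—E, C—F, D—F, D—E, A—B; total weight 3+3+9+10+13 = 38.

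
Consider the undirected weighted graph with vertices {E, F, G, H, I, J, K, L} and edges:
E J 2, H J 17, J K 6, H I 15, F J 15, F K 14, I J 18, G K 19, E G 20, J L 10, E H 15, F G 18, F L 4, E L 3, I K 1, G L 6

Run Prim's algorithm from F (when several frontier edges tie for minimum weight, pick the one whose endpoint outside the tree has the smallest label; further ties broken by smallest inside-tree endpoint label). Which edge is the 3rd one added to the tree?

E-J

Prim, starting at F.
Step 1: cheapest edge leaving the tree is F L (4); add L.
Step 2: cheapest edge leaving the tree is E L (3); add E.
Step 3: cheapest edge leaving the tree is E J (2); add J.
Step 4: cheapest edge leaving the tree is G L (6); add G.
Step 5: cheapest edge leaving the tree is J K (6); add K.
Step 6: cheapest edge leaving the tree is I K (1); add I.
Step 7: cheapest edge leaving the tree is E H (15); add H.
The 3rd edge added is E J.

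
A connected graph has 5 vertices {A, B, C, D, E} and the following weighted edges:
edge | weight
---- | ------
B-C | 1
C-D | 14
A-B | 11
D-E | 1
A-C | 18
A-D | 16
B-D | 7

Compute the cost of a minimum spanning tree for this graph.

Kruskal: consider edges lightest-first.
B-C (1): add. Components now {A} {B,C} {D} {E}
D-E (1): add. Components now {A} {B,C} {D,E}
B-D (7): add. Components now {A} {B,C,D,E}
A-B (11): add. Components now {A,B,C,D,E}
MST edges: B-C, D-E, B-D, A-B; total weight 1+1+7+11 = 20.

20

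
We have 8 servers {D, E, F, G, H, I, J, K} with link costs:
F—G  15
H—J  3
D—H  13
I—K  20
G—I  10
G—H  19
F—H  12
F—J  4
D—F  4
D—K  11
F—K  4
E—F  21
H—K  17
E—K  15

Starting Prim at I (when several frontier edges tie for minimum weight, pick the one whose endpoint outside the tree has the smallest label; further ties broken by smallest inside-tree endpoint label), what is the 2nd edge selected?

Prim, starting at I.
Step 1: cheapest edge leaving the tree is G—I (10); add G.
Step 2: cheapest edge leaving the tree is F—G (15); add F.
Step 3: cheapest edge leaving the tree is D—F (4); add D.
Step 4: cheapest edge leaving the tree is F—J (4); add J.
Step 5: cheapest edge leaving the tree is H—J (3); add H.
Step 6: cheapest edge leaving the tree is F—K (4); add K.
Step 7: cheapest edge leaving the tree is E—K (15); add E.
The 2nd edge added is F—G.

F-G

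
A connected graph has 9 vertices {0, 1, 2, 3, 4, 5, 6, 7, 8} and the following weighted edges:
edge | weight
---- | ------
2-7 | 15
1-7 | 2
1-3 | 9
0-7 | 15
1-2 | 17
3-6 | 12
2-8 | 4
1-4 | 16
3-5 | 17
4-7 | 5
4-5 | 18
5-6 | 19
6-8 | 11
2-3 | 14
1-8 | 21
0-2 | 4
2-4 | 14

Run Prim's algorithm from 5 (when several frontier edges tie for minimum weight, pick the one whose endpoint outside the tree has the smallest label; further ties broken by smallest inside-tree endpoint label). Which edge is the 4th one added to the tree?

Prim's algorithm from 5:
Step 1: cheapest edge leaving the tree is 3-5 (17); add 3.
Step 2: cheapest edge leaving the tree is 1-3 (9); add 1.
Step 3: cheapest edge leaving the tree is 1-7 (2); add 7.
Step 4: cheapest edge leaving the tree is 4-7 (5); add 4.
Step 5: cheapest edge leaving the tree is 3-6 (12); add 6.
Step 6: cheapest edge leaving the tree is 6-8 (11); add 8.
Step 7: cheapest edge leaving the tree is 2-8 (4); add 2.
Step 8: cheapest edge leaving the tree is 0-2 (4); add 0.
The 4th edge added is 4-7.

4-7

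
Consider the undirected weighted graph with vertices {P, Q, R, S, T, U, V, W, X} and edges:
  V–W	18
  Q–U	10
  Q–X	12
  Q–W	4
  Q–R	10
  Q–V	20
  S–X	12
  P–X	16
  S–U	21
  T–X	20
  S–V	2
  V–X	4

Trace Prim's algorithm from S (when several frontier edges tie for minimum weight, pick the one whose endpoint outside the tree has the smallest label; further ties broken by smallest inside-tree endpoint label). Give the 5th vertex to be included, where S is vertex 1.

W

Prim's algorithm from S:
Step 1: cheapest edge leaving the tree is S–V (2); add V.
Step 2: cheapest edge leaving the tree is V–X (4); add X.
Step 3: cheapest edge leaving the tree is Q–X (12); add Q.
Step 4: cheapest edge leaving the tree is Q–W (4); add W.
Step 5: cheapest edge leaving the tree is Q–R (10); add R.
Step 6: cheapest edge leaving the tree is Q–U (10); add U.
Step 7: cheapest edge leaving the tree is P–X (16); add P.
Step 8: cheapest edge leaving the tree is T–X (20); add T.
Vertex order: S, V, X, Q, W, R, U, P, T. The 5th vertex is W.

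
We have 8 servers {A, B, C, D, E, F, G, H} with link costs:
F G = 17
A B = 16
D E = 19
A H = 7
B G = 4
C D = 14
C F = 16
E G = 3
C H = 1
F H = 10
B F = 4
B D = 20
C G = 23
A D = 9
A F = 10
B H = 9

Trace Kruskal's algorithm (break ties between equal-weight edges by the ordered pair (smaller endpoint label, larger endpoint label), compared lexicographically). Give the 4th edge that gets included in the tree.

Kruskal's algorithm — process edges by increasing weight (ties by edge label):
C H (1): add — endpoints in different components.
E G (3): add — endpoints in different components.
B F (4): add — endpoints in different components.
B G (4): add — endpoints in different components.
A H (7): add — endpoints in different components.
A D (9): add — endpoints in different components.
B H (9): add — endpoints in different components.
The 4th edge added is B G.

B-G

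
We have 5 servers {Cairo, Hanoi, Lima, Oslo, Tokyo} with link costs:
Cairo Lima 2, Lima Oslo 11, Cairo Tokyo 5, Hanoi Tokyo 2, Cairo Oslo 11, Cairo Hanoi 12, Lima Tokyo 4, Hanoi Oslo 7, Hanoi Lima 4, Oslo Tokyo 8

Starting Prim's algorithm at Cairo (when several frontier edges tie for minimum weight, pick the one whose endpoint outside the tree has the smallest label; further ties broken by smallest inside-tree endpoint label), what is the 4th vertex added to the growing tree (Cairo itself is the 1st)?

Tokyo

Prim's algorithm from Cairo:
Step 1: frontier [Cairo Lima 2, Cairo Tokyo 5, Cairo Oslo 11, Cairo Hanoi 12] → take Cairo Lima (2); add Lima.
Step 2: frontier [Cairo Tokyo 5, Cairo Oslo 11, Cairo Hanoi 12, Hanoi Lima 4, Lima Tokyo 4, Lima Oslo 11] → take Hanoi Lima (4); add Hanoi.
Step 3: frontier [Cairo Tokyo 5, Cairo Oslo 11, Hanoi Tokyo 2, Hanoi Oslo 7, Lima Tokyo 4, Lima Oslo 11] → take Hanoi Tokyo (2); add Tokyo.
Step 4: frontier [Cairo Oslo 11, Hanoi Oslo 7, Lima Oslo 11, Oslo Tokyo 8] → take Hanoi Oslo (7); add Oslo.
Vertex order: Cairo, Lima, Hanoi, Tokyo, Oslo. The 4th vertex is Tokyo.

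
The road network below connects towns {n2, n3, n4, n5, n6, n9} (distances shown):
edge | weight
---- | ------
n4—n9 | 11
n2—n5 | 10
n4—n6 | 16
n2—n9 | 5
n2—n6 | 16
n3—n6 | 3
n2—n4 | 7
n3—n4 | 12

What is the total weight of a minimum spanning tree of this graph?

37

Sort edges by weight, then run Kruskal:
n3—n6 (3): add — endpoints in different components.
n2—n9 (5): add — endpoints in different components.
n2—n4 (7): add — endpoints in different components.
n2—n5 (10): add — endpoints in different components.
n4—n9 (11): skip — n9 and n4 already connected.
n3—n4 (12): add — endpoints in different components.
MST edges: n3—n6, n2—n9, n2—n4, n2—n5, n3—n4; total weight 3+5+7+10+12 = 37.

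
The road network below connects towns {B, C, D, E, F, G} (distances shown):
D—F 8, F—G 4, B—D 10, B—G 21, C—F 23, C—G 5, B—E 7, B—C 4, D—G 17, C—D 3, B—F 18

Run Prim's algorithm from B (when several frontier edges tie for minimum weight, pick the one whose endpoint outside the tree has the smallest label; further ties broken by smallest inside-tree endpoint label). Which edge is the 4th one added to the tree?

Prim's algorithm from B:
Step 1: frontier [B—C 4, B—E 7, B—D 10, B—F 18, B—G 21] → take B—C (4); add C.
Step 2: frontier [B—E 7, B—D 10, B—F 18, B—G 21, C—D 3, C—G 5, C—F 23] → take C—D (3); add D.
Step 3: frontier [B—E 7, B—F 18, B—G 21, C—G 5, C—F 23, D—F 8, D—G 17] → take C—G (5); add G.
Step 4: frontier [B—E 7, B—F 18, C—F 23, D—F 8, F—G 4] → take F—G (4); add F.
Step 5: frontier [B—E 7] → take B—E (7); add E.
The 4th edge added is F—G.

F-G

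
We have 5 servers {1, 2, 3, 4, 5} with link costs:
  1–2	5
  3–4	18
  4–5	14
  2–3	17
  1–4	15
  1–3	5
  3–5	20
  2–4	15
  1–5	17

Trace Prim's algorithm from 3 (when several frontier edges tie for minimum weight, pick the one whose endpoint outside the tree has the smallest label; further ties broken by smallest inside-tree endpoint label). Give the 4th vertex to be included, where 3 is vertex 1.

Grow the tree from 3 using Prim:
Step 1: cheapest edge leaving the tree is 1–3 (5); add 1.
Step 2: cheapest edge leaving the tree is 1–2 (5); add 2.
Step 3: cheapest edge leaving the tree is 1–4 (15); add 4.
Step 4: cheapest edge leaving the tree is 4–5 (14); add 5.
Vertex order: 3, 1, 2, 4, 5. The 4th vertex is 4.

4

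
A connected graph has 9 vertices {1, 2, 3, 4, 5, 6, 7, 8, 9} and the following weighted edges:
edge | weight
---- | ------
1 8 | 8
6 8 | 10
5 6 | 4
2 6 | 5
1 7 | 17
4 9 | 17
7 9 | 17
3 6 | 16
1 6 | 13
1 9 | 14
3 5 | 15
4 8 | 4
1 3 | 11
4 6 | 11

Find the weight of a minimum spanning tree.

Sort edges by weight, then run Kruskal:
4 8 (4): add — endpoints in different components.
5 6 (4): add — endpoints in different components.
2 6 (5): add — endpoints in different components.
1 8 (8): add — endpoints in different components.
6 8 (10): add — endpoints in different components.
1 3 (11): add — endpoints in different components.
4 6 (11): skip — 4 and 6 already connected.
1 6 (13): skip — 1 and 6 already connected.
1 9 (14): add — endpoints in different components.
3 5 (15): skip — 3 and 5 already connected.
3 6 (16): skip — 3 and 6 already connected.
1 7 (17): add — endpoints in different components.
MST edges: 4 8, 5 6, 2 6, 1 8, 6 8, 1 3, 1 9, 1 7; total weight 4+4+5+8+10+11+14+17 = 73.

73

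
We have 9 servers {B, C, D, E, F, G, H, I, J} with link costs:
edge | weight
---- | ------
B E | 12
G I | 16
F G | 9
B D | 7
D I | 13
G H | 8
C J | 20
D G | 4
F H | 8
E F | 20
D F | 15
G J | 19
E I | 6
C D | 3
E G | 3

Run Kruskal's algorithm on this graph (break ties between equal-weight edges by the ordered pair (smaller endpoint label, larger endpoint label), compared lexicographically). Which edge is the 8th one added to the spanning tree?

G-J

Kruskal: consider edges lightest-first.
C D (3): add — endpoints in different components.
E G (3): add — endpoints in different components.
D G (4): add — endpoints in different components.
E I (6): add — endpoints in different components.
B D (7): add — endpoints in different components.
F H (8): add — endpoints in different components.
G H (8): add — endpoints in different components.
F G (9): skip — F and G already connected.
B E (12): skip — B and E already connected.
D I (13): skip — D and I already connected.
D F (15): skip — D and F already connected.
G I (16): skip — G and I already connected.
G J (19): add — endpoints in different components.
The 8th edge added is G J.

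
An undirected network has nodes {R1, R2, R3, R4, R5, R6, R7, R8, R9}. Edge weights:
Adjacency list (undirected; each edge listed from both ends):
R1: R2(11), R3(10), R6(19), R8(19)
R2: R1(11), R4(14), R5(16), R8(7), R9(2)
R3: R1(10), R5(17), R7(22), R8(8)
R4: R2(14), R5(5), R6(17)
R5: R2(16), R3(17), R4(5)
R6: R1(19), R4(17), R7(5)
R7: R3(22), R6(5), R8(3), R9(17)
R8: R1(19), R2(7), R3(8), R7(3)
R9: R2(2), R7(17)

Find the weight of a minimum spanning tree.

Prim, starting at R1.
Step 1: cheapest edge leaving the tree is R1-R3 (10); add R3.
Step 2: cheapest edge leaving the tree is R3-R8 (8); add R8.
Step 3: cheapest edge leaving the tree is R7-R8 (3); add R7.
Step 4: cheapest edge leaving the tree is R6-R7 (5); add R6.
Step 5: cheapest edge leaving the tree is R2-R8 (7); add R2.
Step 6: cheapest edge leaving the tree is R2-R9 (2); add R9.
Step 7: cheapest edge leaving the tree is R2-R4 (14); add R4.
Step 8: cheapest edge leaving the tree is R4-R5 (5); add R5.
MST edges: R1-R3, R3-R8, R7-R8, R6-R7, R2-R8, R2-R9, R2-R4, R4-R5; total weight 10+8+3+5+7+2+14+5 = 54.

54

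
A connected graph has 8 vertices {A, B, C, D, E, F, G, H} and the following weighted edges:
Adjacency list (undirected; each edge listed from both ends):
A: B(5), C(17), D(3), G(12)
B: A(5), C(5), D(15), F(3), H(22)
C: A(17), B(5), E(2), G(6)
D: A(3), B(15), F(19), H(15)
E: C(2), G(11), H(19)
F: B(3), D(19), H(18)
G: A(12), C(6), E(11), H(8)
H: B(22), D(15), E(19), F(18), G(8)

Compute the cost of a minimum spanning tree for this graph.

Kruskal: consider edges lightest-first.
C–E (2): add — endpoints in different components.
A–D (3): add — endpoints in different components.
B–F (3): add — endpoints in different components.
A–B (5): add — endpoints in different components.
B–C (5): add — endpoints in different components.
C–G (6): add — endpoints in different components.
G–H (8): add — endpoints in different components.
MST edges: C–E, A–D, B–F, A–B, B–C, C–G, G–H; total weight 2+3+3+5+5+6+8 = 32.

32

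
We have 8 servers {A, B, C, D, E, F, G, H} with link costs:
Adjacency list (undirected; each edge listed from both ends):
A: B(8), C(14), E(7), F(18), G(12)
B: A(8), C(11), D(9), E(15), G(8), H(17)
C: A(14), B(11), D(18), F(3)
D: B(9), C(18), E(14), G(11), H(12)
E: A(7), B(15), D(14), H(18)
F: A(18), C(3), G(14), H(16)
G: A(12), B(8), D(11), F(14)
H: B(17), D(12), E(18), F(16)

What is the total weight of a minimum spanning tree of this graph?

58

Prim, starting at H.
Step 1: cheapest edge leaving the tree is D–H (12); add D.
Step 2: cheapest edge leaving the tree is B–D (9); add B.
Step 3: cheapest edge leaving the tree is A–B (8); add A.
Step 4: cheapest edge leaving the tree is A–E (7); add E.
Step 5: cheapest edge leaving the tree is B–G (8); add G.
Step 6: cheapest edge leaving the tree is B–C (11); add C.
Step 7: cheapest edge leaving the tree is C–F (3); add F.
MST edges: D–H, B–D, A–B, A–E, B–G, B–C, C–F; total weight 12+9+8+7+8+11+3 = 58.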